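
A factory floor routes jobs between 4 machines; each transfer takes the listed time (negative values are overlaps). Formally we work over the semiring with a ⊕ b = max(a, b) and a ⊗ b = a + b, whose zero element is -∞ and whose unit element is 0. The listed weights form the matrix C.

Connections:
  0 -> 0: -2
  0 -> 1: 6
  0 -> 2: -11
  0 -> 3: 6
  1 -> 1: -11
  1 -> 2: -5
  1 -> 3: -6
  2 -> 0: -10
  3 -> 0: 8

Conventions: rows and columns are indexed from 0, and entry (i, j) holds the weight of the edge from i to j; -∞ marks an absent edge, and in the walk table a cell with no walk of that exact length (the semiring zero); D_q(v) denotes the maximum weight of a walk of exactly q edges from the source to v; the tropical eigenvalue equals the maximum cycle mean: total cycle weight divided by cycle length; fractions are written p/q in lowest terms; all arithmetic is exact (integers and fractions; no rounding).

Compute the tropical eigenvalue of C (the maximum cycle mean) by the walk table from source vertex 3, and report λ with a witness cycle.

q=0: [-∞, -∞, -∞, 0]
q=1: [8, -∞, -∞, -∞]
q=2: [6, 14, -3, 14]
q=3: [22, 12, 9, 12]
q=4: [20, 28, 11, 28]
Optimal cycle mean attained by: cycle 0->3->0, total 6 + 8, length 2.
Answer: λ = 7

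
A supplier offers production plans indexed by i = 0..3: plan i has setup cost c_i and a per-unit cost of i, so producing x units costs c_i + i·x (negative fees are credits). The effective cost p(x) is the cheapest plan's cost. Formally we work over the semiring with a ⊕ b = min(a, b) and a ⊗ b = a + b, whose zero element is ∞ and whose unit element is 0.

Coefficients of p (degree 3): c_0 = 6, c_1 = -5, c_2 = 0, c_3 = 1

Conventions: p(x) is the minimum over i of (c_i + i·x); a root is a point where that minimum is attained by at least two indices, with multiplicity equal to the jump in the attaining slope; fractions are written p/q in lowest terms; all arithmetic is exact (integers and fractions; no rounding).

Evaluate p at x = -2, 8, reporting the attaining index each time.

p(-2) = min(6+0·(-2)=6, -5+1·(-2)=-7, 0+2·(-2)=-4, 1+3·(-2)=-5) = -7 (attained by i=1)
p(8) = min(6+0·8=6, -5+1·8=3, 0+2·8=16, 1+3·8=25) = 3 (attained by i=1)
Answer: p(-2) = -7; p(8) = 3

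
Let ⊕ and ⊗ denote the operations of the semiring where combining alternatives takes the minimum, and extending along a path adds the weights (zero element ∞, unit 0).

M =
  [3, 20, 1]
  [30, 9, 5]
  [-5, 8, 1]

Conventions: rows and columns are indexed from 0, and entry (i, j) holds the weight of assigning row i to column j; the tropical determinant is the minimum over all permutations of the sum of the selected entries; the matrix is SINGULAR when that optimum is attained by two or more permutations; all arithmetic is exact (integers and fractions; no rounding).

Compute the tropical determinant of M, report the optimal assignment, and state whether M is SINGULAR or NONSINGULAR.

σ = (0, 1, 2): 3 + 9 + 1 = 13
σ = (0, 2, 1): 3 + 5 + 8 = 16
σ = (1, 0, 2): 20 + 30 + 1 = 51
σ = (1, 2, 0): 20 + 5 + (-5) = 20
σ = (2, 0, 1): 1 + 30 + 8 = 39
σ = (2, 1, 0): 1 + 9 + (-5) = 5
Optimal value attained by: σ = (2, 1, 0).
Answer: det⊕(M) = 5; verdict: NONSINGULAR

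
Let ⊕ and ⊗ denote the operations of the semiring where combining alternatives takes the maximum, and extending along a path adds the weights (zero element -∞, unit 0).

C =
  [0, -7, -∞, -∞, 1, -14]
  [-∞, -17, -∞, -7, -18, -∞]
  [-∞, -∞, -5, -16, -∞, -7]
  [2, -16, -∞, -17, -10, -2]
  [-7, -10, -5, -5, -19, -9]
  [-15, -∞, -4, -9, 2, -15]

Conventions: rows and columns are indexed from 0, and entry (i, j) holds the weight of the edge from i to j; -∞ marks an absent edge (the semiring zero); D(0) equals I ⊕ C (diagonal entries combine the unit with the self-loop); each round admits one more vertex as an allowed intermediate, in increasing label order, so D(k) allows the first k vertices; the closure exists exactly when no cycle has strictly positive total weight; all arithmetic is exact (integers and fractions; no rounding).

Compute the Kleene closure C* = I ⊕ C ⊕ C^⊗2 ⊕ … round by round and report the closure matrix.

D(0):
  [0, -7, -∞, -∞, 1, -14]
  [-∞, 0, -∞, -7, -18, -∞]
  [-∞, -∞, 0, -16, -∞, -7]
  [2, -16, -∞, 0, -10, -2]
  [-7, -10, -5, -5, 0, -9]
  [-15, -∞, -4, -9, 2, 0]
D(1):
  [0, -7, -∞, -∞, 1, -14]
  [-∞, 0, -∞, -7, -18, -∞]
  [-∞, -∞, 0, -16, -∞, -7]
  [2, -5, -∞, 0, 3, -2]
  [-7, -10, -5, -5, 0, -9]
  [-15, -22, -4, -9, 2, 0]
D(2):
  [0, -7, -∞, -14, 1, -14]
  [-∞, 0, -∞, -7, -18, -∞]
  [-∞, -∞, 0, -16, -∞, -7]
  [2, -5, -∞, 0, 3, -2]
  [-7, -10, -5, -5, 0, -9]
  [-15, -22, -4, -9, 2, 0]
D(3):
  [0, -7, -∞, -14, 1, -14]
  [-∞, 0, -∞, -7, -18, -∞]
  [-∞, -∞, 0, -16, -∞, -7]
  [2, -5, -∞, 0, 3, -2]
  [-7, -10, -5, -5, 0, -9]
  [-15, -22, -4, -9, 2, 0]
D(4):
  [0, -7, -∞, -14, 1, -14]
  [-5, 0, -∞, -7, -4, -9]
  [-14, -21, 0, -16, -13, -7]
  [2, -5, -∞, 0, 3, -2]
  [-3, -10, -5, -5, 0, -7]
  [-7, -14, -4, -9, 2, 0]
D(5):
  [0, -7, -4, -4, 1, -6]
  [-5, 0, -9, -7, -4, -9]
  [-14, -21, 0, -16, -13, -7]
  [2, -5, -2, 0, 3, -2]
  [-3, -10, -5, -5, 0, -7]
  [-1, -8, -3, -3, 2, 0]
D(6):
  [0, -7, -4, -4, 1, -6]
  [-5, 0, -9, -7, -4, -9]
  [-8, -15, 0, -10, -5, -7]
  [2, -5, -2, 0, 3, -2]
  [-3, -10, -5, -5, 0, -7]
  [-1, -8, -3, -3, 2, 0]
Answer: C* = [[0, -7, -4, -4, 1, -6], [-5, 0, -9, -7, -4, -9], [-8, -15, 0, -10, -5, -7], [2, -5, -2, 0, 3, -2], [-3, -10, -5, -5, 0, -7], [-1, -8, -3, -3, 2, 0]]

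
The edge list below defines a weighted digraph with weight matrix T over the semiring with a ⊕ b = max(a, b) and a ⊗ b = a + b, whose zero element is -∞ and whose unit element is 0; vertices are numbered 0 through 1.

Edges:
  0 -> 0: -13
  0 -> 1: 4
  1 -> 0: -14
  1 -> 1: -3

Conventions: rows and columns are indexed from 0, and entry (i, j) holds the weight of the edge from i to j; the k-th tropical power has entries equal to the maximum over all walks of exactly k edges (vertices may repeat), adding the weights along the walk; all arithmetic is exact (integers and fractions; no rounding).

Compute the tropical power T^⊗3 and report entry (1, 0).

T^⊗2:
  [-10, 1]
  [-17, -6]
T^⊗3:
  [-13, -2]
  [-20, -9]
Key observation: the optimum is the walk 1->1->1->0, with weight (-3) + (-3) + (-14) = -20.
Optimal value attained by: walk 1->1->1->0.
Answer: (T^⊗3)[1][0] = -20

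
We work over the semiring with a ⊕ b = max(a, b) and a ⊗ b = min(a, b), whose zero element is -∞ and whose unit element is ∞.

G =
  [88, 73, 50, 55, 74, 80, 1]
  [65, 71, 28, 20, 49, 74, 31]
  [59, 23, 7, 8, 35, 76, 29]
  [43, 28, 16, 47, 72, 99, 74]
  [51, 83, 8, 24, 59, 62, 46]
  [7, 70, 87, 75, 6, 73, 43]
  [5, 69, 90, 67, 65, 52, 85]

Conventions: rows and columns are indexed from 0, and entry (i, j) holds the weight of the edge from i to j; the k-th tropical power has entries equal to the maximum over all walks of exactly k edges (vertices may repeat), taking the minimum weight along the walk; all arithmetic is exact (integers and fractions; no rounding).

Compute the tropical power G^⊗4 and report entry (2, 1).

G^⊗2:
  [88, 74, 80, 75, 74, 80, 55]
  [65, 71, 74, 74, 65, 73, 46]
  [59, 70, 76, 75, 59, 73, 43]
  [51, 72, 87, 75, 65, 73, 74]
  [65, 71, 62, 62, 59, 74, 46]
  [65, 70, 73, 73, 72, 76, 74]
  [65, 69, 85, 67, 67, 76, 85]
G^⊗3:
  [88, 74, 80, 75, 74, 80, 74]
  [65, 71, 73, 73, 72, 74, 74]
  [65, 70, 73, 73, 72, 76, 74]
  [65, 71, 74, 73, 72, 76, 74]
  [65, 71, 74, 74, 65, 73, 62]
  [65, 72, 76, 75, 72, 73, 74]
  [65, 70, 85, 75, 67, 76, 85]
G^⊗4:
  [88, 74, 80, 75, 74, 80, 74]
  [65, 72, 74, 74, 72, 73, 74]
  [65, 72, 76, 75, 72, 73, 74]
  [65, 72, 76, 75, 72, 74, 74]
  [65, 71, 73, 73, 72, 74, 74]
  [65, 72, 74, 73, 72, 76, 74]
  [65, 70, 85, 75, 72, 76, 85]
Key observation: the optimum is the walk 2->5->3->4->1, with weight 76 min 75 min 72 min 83 = 72.
Optimal value attained by: walk 2->5->3->4->1.
Answer: (G^⊗4)[2][1] = 72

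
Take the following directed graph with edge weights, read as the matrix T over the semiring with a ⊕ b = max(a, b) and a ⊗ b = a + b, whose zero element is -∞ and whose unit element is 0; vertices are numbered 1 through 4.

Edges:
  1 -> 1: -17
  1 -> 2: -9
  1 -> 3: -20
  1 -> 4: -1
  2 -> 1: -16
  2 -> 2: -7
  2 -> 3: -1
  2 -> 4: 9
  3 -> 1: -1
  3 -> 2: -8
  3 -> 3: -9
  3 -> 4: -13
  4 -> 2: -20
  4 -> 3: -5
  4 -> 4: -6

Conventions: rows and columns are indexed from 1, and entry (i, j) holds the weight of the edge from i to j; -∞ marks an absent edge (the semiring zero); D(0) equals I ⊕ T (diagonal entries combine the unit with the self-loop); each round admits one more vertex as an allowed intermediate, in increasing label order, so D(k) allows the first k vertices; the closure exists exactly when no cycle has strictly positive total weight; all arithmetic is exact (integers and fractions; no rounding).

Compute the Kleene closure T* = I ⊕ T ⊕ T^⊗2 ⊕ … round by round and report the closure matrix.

D(0):
  [0, -9, -20, -1]
  [-16, 0, -1, 9]
  [-1, -8, 0, -13]
  [-∞, -20, -5, 0]
D(1):
  [0, -9, -20, -1]
  [-16, 0, -1, 9]
  [-1, -8, 0, -2]
  [-∞, -20, -5, 0]
D(2):
  [0, -9, -10, 0]
  [-16, 0, -1, 9]
  [-1, -8, 0, 1]
  [-36, -20, -5, 0]
D(3):
  [0, -9, -10, 0]
  [-2, 0, -1, 9]
  [-1, -8, 0, 1]
  [-6, -13, -5, 0]
D(4):
  [0, -9, -5, 0]
  [3, 0, 4, 9]
  [-1, -8, 0, 1]
  [-6, -13, -5, 0]
Answer: T* = [[0, -9, -5, 0], [3, 0, 4, 9], [-1, -8, 0, 1], [-6, -13, -5, 0]]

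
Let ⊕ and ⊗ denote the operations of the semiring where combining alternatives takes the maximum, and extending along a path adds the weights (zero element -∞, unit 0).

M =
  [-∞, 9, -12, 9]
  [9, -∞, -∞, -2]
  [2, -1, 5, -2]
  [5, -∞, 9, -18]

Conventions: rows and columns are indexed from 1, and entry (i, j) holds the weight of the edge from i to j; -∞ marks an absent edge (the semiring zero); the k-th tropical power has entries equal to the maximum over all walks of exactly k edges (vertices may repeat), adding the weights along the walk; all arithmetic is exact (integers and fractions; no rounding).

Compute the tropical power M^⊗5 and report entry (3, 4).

M^⊗2:
  [18, -13, 18, 7]
  [3, 18, 7, 18]
  [8, 11, 10, 11]
  [11, 14, 14, 14]
M^⊗3:
  [20, 27, 23, 27]
  [27, 12, 27, 16]
  [20, 17, 20, 17]
  [23, 20, 23, 20]
M^⊗4:
  [36, 29, 36, 29]
  [29, 36, 32, 36]
  [26, 29, 26, 29]
  [29, 32, 29, 32]
M^⊗5:
  [38, 45, 41, 45]
  [45, 38, 45, 38]
  [38, 35, 38, 35]
  [41, 38, 41, 38]
Key observation: the optimum is the walk 3->2->1->2->1->4, with weight (-1) + 9 + 9 + 9 + 9 = 35.
Optimal value attained by: walk 3->2->1->2->1->4.
Answer: (M^⊗5)[3][4] = 35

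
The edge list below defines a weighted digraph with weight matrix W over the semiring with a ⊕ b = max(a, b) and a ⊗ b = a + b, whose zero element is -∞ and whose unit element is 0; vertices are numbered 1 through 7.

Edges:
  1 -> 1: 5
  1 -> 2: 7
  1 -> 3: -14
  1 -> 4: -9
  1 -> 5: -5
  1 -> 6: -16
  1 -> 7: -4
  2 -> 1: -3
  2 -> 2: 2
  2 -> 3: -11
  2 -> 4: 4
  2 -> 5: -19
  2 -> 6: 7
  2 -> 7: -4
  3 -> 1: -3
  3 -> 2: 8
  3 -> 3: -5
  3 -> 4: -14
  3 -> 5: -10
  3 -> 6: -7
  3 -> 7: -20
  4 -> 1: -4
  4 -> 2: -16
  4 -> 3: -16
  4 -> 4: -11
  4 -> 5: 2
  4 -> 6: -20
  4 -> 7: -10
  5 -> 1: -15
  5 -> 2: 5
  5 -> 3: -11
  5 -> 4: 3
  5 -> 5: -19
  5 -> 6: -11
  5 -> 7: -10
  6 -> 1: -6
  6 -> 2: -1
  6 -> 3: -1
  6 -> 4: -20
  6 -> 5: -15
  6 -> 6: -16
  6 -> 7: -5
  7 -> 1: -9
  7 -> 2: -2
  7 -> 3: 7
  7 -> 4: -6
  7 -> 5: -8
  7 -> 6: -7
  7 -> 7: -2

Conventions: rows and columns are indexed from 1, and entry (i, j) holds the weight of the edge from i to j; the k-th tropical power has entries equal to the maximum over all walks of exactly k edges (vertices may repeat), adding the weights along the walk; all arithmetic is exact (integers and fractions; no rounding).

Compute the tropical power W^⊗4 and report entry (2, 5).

W^⊗2:
  [10, 12, 3, 11, 0, 14, 3]
  [2, 6, 6, 6, 6, 9, 2]
  [5, 10, -3, 12, -8, 15, 4]
  [1, 7, -3, 5, -9, -9, -8]
  [2, 7, -3, 9, 5, 12, 1]
  [-1, 7, 2, 3, -11, 6, -5]
  [4, 15, 5, 2, -3, 5, -4]
W^⊗3:
  [15, 17, 13, 16, 13, 19, 9]
  [7, 14, 9, 10, 8, 13, 4]
  [10, 14, 14, 14, 14, 17, 10]
  [6, 9, -1, 11, 7, 14, 3]
  [7, 11, 11, 11, 11, 14, 7]
  [4, 10, 5, 11, 5, 14, 3]
  [12, 17, 4, 19, 4, 22, 11]
W^⊗4:
  [20, 22, 18, 21, 18, 24, 14]
  [12, 17, 12, 18, 12, 21, 10]
  [15, 22, 17, 18, 16, 21, 12]
  [11, 13, 13, 13, 13, 16, 9]
  [12, 19, 14, 15, 13, 18, 9]
  [9, 13, 13, 14, 13, 17, 9]
  [17, 21, 21, 21, 21, 24, 17]
Key observation: the optimum is the walk 2->6->2->4->5, with weight 7 + (-1) + 4 + 2 = 12.
Optimal value attained by: walk 2->6->2->4->5.
Answer: (W^⊗4)[2][5] = 12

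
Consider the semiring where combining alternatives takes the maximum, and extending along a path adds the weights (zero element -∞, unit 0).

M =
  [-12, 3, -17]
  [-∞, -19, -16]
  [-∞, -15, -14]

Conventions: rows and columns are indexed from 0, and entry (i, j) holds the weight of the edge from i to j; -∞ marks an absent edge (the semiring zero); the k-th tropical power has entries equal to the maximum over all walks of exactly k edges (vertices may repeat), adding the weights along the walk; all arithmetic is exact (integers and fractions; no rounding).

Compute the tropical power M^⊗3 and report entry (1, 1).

M^⊗2:
  [-24, -9, -13]
  [-∞, -31, -30]
  [-∞, -29, -28]
M^⊗3:
  [-36, -21, -25]
  [-∞, -45, -44]
  [-∞, -43, -42]
Key observation: the optimum is the walk 1->2->2->1, with weight (-16) + (-14) + (-15) = -45.
Optimal value attained by: walk 1->2->2->1.
Answer: (M^⊗3)[1][1] = -45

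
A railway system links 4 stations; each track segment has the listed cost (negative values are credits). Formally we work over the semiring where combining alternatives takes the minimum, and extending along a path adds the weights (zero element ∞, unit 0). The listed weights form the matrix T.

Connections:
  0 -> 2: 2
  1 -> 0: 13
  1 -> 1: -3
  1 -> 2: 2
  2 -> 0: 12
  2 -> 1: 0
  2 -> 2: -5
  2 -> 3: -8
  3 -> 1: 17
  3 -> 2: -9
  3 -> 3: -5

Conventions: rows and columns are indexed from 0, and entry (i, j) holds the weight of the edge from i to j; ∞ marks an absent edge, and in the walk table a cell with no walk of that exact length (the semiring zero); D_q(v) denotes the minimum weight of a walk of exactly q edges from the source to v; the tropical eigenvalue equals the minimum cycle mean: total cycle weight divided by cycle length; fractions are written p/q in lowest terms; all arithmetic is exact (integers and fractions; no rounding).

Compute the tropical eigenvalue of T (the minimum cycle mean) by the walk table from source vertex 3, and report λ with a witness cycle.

q=0: [∞, ∞, ∞, 0]
q=1: [∞, 17, -9, -5]
q=2: [3, -9, -14, -17]
q=3: [-2, -14, -26, -22]
q=4: [-14, -26, -31, -34]
Optimal cycle mean attained by: cycle 2->3->2, total (-8) + (-9), length 2.
Answer: λ = -17/2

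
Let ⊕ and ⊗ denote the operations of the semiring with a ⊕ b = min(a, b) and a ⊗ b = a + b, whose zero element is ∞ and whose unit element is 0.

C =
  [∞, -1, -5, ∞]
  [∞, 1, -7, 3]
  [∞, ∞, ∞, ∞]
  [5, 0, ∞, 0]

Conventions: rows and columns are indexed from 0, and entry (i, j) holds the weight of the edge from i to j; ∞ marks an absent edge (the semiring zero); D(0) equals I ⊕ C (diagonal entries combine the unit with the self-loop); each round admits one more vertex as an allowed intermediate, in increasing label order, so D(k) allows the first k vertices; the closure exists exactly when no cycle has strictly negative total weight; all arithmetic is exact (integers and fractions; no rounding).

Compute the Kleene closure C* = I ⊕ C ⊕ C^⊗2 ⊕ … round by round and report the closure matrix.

D(0):
  [0, -1, -5, ∞]
  [∞, 0, -7, 3]
  [∞, ∞, 0, ∞]
  [5, 0, ∞, 0]
D(1):
  [0, -1, -5, ∞]
  [∞, 0, -7, 3]
  [∞, ∞, 0, ∞]
  [5, 0, 0, 0]
D(2):
  [0, -1, -8, 2]
  [∞, 0, -7, 3]
  [∞, ∞, 0, ∞]
  [5, 0, -7, 0]
D(3):
  [0, -1, -8, 2]
  [∞, 0, -7, 3]
  [∞, ∞, 0, ∞]
  [5, 0, -7, 0]
D(4):
  [0, -1, -8, 2]
  [8, 0, -7, 3]
  [∞, ∞, 0, ∞]
  [5, 0, -7, 0]
Answer: C* = [[0, -1, -8, 2], [8, 0, -7, 3], [∞, ∞, 0, ∞], [5, 0, -7, 0]]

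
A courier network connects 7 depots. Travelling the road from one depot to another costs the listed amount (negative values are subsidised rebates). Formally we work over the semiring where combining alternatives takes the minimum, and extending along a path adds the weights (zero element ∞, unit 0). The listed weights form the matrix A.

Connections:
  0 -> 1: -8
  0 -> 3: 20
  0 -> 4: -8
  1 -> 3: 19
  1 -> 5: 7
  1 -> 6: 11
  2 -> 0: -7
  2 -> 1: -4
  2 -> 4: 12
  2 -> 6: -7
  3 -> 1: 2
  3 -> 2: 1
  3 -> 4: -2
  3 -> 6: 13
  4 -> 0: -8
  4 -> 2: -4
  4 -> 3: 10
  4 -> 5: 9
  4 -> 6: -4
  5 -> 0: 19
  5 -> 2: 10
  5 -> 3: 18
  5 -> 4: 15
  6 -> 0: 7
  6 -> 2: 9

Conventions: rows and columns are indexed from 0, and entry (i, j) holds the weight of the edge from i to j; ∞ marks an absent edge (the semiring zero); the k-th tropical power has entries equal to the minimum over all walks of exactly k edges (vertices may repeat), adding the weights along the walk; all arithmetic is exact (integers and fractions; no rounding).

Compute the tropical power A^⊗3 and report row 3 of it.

A^⊗2:
  [-16, 22, -12, 2, 18, -1, -12]
  [18, 21, 17, 25, 17, ∞, 32]
  [0, -15, 2, 13, -15, 3, 7]
  [-10, -3, -6, 8, 13, 7, -6]
  [-11, -16, 5, 12, -16, ∞, -11]
  [3, 6, 11, 25, 11, 24, 3]
  [2, -1, ∞, 27, -1, ∞, 2]
A^⊗3:
  [-19, -24, -3, 4, -24, 27, -19]
  [9, 10, 13, 27, 10, 26, 10]
  [-23, -8, -19, -5, -8, -8, -19]
  [-13, -18, 3, 10, -18, 4, -13]
  [-24, -19, -20, -6, -19, -9, -20]
  [3, -5, 7, 21, -5, 13, 4]
  [-9, -6, -5, 9, -6, 6, -5]
Answer: row 3 of A^⊗3 = [-13, -18, 3, 10, -18, 4, -13]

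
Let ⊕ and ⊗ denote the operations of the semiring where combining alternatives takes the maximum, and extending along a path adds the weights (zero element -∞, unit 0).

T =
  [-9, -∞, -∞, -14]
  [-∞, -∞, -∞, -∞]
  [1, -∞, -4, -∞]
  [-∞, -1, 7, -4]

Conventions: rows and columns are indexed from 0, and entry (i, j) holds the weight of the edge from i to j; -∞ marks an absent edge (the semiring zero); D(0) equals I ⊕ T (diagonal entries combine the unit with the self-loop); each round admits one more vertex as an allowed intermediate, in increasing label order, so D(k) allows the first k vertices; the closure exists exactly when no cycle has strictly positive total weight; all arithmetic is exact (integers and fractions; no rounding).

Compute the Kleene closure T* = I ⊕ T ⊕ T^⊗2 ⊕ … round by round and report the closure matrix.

D(0):
  [0, -∞, -∞, -14]
  [-∞, 0, -∞, -∞]
  [1, -∞, 0, -∞]
  [-∞, -1, 7, 0]
D(1):
  [0, -∞, -∞, -14]
  [-∞, 0, -∞, -∞]
  [1, -∞, 0, -13]
  [-∞, -1, 7, 0]
D(2):
  [0, -∞, -∞, -14]
  [-∞, 0, -∞, -∞]
  [1, -∞, 0, -13]
  [-∞, -1, 7, 0]
D(3):
  [0, -∞, -∞, -14]
  [-∞, 0, -∞, -∞]
  [1, -∞, 0, -13]
  [8, -1, 7, 0]
D(4):
  [0, -15, -7, -14]
  [-∞, 0, -∞, -∞]
  [1, -14, 0, -13]
  [8, -1, 7, 0]
Answer: T* = [[0, -15, -7, -14], [-∞, 0, -∞, -∞], [1, -14, 0, -13], [8, -1, 7, 0]]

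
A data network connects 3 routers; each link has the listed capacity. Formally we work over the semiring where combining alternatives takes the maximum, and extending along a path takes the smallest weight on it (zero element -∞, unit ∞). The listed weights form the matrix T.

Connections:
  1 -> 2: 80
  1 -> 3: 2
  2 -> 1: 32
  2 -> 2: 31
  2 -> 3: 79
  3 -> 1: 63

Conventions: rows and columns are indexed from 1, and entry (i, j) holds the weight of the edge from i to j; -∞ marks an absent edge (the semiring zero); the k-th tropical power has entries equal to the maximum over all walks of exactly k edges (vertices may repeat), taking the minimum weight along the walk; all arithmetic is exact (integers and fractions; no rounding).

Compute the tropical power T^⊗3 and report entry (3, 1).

T^⊗2:
  [32, 31, 79]
  [63, 32, 31]
  [-∞, 63, 2]
T^⊗3:
  [63, 32, 31]
  [32, 63, 32]
  [32, 31, 63]
Key observation: the optimum is the walk 3->1->2->1, with weight 63 min 80 min 32 = 32.
Optimal value attained by: walk 3->1->2->1.
Answer: (T^⊗3)[3][1] = 32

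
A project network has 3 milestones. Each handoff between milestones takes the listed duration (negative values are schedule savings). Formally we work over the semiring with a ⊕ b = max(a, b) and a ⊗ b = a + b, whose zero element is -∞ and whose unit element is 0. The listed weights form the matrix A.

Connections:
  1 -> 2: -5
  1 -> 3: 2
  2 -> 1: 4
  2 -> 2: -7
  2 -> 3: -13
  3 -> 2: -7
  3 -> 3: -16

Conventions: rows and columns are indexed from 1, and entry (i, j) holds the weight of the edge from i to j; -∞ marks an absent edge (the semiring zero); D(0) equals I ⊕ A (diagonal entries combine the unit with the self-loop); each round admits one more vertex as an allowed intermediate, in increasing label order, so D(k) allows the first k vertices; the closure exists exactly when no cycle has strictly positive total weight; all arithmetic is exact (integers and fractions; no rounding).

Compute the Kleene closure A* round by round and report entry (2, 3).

D(0):
  [0, -5, 2]
  [4, 0, -13]
  [-∞, -7, 0]
D(1):
  [0, -5, 2]
  [4, 0, 6]
  [-∞, -7, 0]
D(2):
  [0, -5, 2]
  [4, 0, 6]
  [-3, -7, 0]
D(3):
  [0, -5, 2]
  [4, 0, 6]
  [-3, -7, 0]
Answer: A*[2][3] = 6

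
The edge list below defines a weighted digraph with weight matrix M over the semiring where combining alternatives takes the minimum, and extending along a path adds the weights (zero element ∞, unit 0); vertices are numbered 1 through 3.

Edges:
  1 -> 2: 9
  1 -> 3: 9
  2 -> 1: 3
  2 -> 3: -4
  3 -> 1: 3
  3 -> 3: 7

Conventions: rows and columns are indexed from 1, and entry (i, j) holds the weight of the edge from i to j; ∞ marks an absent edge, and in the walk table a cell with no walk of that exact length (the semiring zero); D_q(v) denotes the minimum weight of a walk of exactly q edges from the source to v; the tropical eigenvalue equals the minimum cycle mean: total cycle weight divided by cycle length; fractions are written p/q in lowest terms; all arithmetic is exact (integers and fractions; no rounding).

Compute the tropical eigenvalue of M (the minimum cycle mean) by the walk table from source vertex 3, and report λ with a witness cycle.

q=0: [∞, ∞, 0]
q=1: [3, ∞, 7]
q=2: [10, 12, 12]
q=3: [15, 19, 8]
Optimal cycle mean attained by: cycle 1->2->3->1, total 9 + (-4) + 3, length 3.
Answer: λ = 8/3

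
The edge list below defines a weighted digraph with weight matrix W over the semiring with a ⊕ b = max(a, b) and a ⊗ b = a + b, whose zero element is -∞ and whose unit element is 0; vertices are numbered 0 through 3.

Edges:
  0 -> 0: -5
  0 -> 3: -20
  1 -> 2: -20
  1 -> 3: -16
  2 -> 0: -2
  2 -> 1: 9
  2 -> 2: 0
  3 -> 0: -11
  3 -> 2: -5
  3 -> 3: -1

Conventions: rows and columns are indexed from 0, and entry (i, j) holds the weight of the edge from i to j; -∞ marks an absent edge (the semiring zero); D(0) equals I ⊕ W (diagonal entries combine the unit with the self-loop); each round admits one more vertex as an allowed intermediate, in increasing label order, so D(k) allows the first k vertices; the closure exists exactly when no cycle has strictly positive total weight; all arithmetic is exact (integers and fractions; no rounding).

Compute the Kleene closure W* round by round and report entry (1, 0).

D(0):
  [0, -∞, -∞, -20]
  [-∞, 0, -20, -16]
  [-2, 9, 0, -∞]
  [-11, -∞, -5, 0]
D(1):
  [0, -∞, -∞, -20]
  [-∞, 0, -20, -16]
  [-2, 9, 0, -22]
  [-11, -∞, -5, 0]
D(2):
  [0, -∞, -∞, -20]
  [-∞, 0, -20, -16]
  [-2, 9, 0, -7]
  [-11, -∞, -5, 0]
D(3):
  [0, -∞, -∞, -20]
  [-22, 0, -20, -16]
  [-2, 9, 0, -7]
  [-7, 4, -5, 0]
D(4):
  [0, -16, -25, -20]
  [-22, 0, -20, -16]
  [-2, 9, 0, -7]
  [-7, 4, -5, 0]
Answer: W*[1][0] = -22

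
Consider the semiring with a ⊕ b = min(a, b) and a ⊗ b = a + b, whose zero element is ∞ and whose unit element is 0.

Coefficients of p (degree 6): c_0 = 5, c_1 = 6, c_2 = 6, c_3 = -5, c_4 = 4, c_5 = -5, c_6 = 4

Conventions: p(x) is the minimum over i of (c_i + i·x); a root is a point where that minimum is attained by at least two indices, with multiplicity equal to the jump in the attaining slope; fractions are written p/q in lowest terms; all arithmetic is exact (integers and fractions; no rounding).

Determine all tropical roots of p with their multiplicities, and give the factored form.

hull edge (i=0, c=5) to (i=3, c=-5): slope -10/3, span 3
hull edge (i=3, c=-5) to (i=5, c=-5): slope 0, span 2
hull edge (i=5, c=-5) to (i=6, c=4): slope 9, span 1
Factored form: p(x) = 4 ⊗ (x ⊕ (-9)) ⊗ (x ⊕ 0) ⊗ (x ⊕ 0) ⊗ (x ⊕ 10/3) ⊗ (x ⊕ 10/3) ⊗ (x ⊕ 10/3)
Answer: roots = -9 (mult 1), 0 (mult 2), 10/3 (mult 3)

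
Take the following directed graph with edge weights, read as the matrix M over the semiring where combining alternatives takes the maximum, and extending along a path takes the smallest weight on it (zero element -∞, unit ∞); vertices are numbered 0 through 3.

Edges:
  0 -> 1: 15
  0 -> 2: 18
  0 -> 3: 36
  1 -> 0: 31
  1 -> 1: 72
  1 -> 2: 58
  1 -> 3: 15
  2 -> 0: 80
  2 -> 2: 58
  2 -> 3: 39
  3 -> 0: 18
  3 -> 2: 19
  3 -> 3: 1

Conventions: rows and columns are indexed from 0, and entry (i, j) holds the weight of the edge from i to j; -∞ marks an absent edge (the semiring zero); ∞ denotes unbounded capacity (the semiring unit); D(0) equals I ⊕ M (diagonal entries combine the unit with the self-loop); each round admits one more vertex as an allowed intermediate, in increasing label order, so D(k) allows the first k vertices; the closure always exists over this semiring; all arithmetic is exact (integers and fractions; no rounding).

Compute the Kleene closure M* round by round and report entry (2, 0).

D(0):
  [∞, 15, 18, 36]
  [31, ∞, 58, 15]
  [80, -∞, ∞, 39]
  [18, -∞, 19, ∞]
D(1):
  [∞, 15, 18, 36]
  [31, ∞, 58, 31]
  [80, 15, ∞, 39]
  [18, 15, 19, ∞]
D(2):
  [∞, 15, 18, 36]
  [31, ∞, 58, 31]
  [80, 15, ∞, 39]
  [18, 15, 19, ∞]
D(3):
  [∞, 15, 18, 36]
  [58, ∞, 58, 39]
  [80, 15, ∞, 39]
  [19, 15, 19, ∞]
D(4):
  [∞, 15, 19, 36]
  [58, ∞, 58, 39]
  [80, 15, ∞, 39]
  [19, 15, 19, ∞]
Answer: M*[2][0] = 80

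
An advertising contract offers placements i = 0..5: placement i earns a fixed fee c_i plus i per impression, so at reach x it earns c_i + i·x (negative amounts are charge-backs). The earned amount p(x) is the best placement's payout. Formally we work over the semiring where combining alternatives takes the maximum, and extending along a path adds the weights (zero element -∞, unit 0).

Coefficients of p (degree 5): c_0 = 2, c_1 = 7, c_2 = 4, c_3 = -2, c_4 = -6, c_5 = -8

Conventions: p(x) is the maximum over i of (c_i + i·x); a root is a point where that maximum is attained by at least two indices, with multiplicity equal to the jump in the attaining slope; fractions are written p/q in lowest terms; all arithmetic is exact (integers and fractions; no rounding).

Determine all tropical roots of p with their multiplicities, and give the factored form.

hull edge (i=0, c=2) to (i=1, c=7): slope 5, span 1
hull edge (i=1, c=7) to (i=2, c=4): slope -3, span 1
hull edge (i=2, c=4) to (i=5, c=-8): slope -4, span 3
Factored form: p(x) = -8 ⊗ (x ⊕ (-5)) ⊗ (x ⊕ 3) ⊗ (x ⊕ 4) ⊗ (x ⊕ 4) ⊗ (x ⊕ 4)
Answer: roots = -5 (mult 1), 3 (mult 1), 4 (mult 3)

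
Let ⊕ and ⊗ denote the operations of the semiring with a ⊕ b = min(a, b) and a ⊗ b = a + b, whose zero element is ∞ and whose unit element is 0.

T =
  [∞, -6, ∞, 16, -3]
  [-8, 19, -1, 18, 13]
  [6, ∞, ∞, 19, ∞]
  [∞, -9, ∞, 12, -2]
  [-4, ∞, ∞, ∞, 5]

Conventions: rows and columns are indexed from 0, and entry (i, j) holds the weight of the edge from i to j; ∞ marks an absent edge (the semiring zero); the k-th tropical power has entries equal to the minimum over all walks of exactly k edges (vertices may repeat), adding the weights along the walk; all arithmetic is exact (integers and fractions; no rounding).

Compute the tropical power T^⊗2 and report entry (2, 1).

T^⊗2:
  [-14, 7, -7, 12, 2]
  [5, -14, 18, 8, -11]
  [∞, 0, ∞, 22, 3]
  [-17, 3, -10, 9, 3]
  [1, -10, ∞, 12, -7]
Key observation: the optimum is the walk 2->0->1, with weight 6 + (-6) = 0.
Optimal value attained by: walk 2->0->1.
Answer: (T^⊗2)[2][1] = 0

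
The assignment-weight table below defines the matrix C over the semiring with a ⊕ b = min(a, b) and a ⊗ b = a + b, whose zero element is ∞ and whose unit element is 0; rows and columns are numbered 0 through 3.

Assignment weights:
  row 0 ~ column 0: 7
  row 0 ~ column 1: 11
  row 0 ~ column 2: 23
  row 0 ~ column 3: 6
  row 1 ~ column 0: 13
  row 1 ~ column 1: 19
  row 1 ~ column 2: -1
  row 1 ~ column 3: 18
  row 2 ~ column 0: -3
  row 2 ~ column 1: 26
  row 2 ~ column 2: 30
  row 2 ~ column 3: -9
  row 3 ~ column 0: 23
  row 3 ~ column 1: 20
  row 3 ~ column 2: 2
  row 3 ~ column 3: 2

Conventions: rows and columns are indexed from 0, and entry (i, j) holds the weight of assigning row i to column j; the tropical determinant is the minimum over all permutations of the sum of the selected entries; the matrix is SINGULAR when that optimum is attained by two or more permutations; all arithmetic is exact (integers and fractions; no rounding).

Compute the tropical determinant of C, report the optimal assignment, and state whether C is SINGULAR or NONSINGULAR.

σ = (0, 1, 2, 3): 7 + 19 + 30 + 2 = 58
σ = (0, 1, 3, 2): 7 + 19 + (-9) + 2 = 19
σ = (0, 2, 1, 3): 7 + (-1) + 26 + 2 = 34
σ = (0, 2, 3, 1): 7 + (-1) + (-9) + 20 = 17
σ = (0, 3, 1, 2): 7 + 18 + 26 + 2 = 53
σ = (0, 3, 2, 1): 7 + 18 + 30 + 20 = 75
σ = (1, 0, 2, 3): 11 + 13 + 30 + 2 = 56
σ = (1, 0, 3, 2): 11 + 13 + (-9) + 2 = 17
σ = (1, 2, 0, 3): 11 + (-1) + (-3) + 2 = 9
σ = (1, 2, 3, 0): 11 + (-1) + (-9) + 23 = 24
σ = (1, 3, 0, 2): 11 + 18 + (-3) + 2 = 28
σ = (1, 3, 2, 0): 11 + 18 + 30 + 23 = 82
σ = (2, 0, 1, 3): 23 + 13 + 26 + 2 = 64
σ = (2, 0, 3, 1): 23 + 13 + (-9) + 20 = 47
σ = (2, 1, 0, 3): 23 + 19 + (-3) + 2 = 41
σ = (2, 1, 3, 0): 23 + 19 + (-9) + 23 = 56
σ = (2, 3, 0, 1): 23 + 18 + (-3) + 20 = 58
σ = (2, 3, 1, 0): 23 + 18 + 26 + 23 = 90
σ = (3, 0, 1, 2): 6 + 13 + 26 + 2 = 47
σ = (3, 0, 2, 1): 6 + 13 + 30 + 20 = 69
σ = (3, 1, 0, 2): 6 + 19 + (-3) + 2 = 24
σ = (3, 1, 2, 0): 6 + 19 + 30 + 23 = 78
σ = (3, 2, 0, 1): 6 + (-1) + (-3) + 20 = 22
σ = (3, 2, 1, 0): 6 + (-1) + 26 + 23 = 54
Optimal value attained by: σ = (1, 2, 0, 3).
Answer: det⊕(C) = 9; verdict: NONSINGULAR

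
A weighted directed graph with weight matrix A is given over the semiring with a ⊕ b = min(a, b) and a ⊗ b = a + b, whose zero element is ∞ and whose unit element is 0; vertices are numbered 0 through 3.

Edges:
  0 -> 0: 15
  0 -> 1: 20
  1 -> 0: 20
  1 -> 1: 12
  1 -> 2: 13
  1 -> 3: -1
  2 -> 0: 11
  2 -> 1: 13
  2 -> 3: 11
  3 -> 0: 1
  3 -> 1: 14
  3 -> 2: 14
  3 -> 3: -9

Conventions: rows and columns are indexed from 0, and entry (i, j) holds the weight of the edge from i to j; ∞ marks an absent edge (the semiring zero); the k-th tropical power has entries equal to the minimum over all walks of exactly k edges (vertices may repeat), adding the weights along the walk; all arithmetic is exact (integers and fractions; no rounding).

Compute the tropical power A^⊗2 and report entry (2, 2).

A^⊗2:
  [30, 32, 33, 19]
  [0, 13, 13, -10]
  [12, 25, 25, 2]
  [-8, 5, 5, -18]
Key observation: the optimum is the walk 2->3->2, with weight 11 + 14 = 25.
Optimal value attained by: walk 2->3->2.
Answer: (A^⊗2)[2][2] = 25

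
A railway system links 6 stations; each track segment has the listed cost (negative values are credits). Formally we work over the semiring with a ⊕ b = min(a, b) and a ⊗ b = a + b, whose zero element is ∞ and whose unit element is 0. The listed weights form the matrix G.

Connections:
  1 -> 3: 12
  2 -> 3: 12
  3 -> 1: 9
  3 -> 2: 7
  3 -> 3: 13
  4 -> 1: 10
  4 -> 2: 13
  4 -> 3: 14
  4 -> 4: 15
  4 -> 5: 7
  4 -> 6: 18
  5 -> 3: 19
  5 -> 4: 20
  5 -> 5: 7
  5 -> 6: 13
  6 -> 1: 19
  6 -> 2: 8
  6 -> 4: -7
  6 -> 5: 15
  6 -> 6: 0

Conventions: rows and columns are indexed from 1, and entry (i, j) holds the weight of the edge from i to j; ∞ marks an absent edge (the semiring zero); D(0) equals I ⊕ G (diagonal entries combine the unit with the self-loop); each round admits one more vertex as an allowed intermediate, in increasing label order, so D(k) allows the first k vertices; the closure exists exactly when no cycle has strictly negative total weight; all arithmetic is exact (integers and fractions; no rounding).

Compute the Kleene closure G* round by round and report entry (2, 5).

D(0):
  [0, ∞, 12, ∞, ∞, ∞]
  [∞, 0, 12, ∞, ∞, ∞]
  [9, 7, 0, ∞, ∞, ∞]
  [10, 13, 14, 0, 7, 18]
  [∞, ∞, 19, 20, 0, 13]
  [19, 8, ∞, -7, 15, 0]
D(1):
  [0, ∞, 12, ∞, ∞, ∞]
  [∞, 0, 12, ∞, ∞, ∞]
  [9, 7, 0, ∞, ∞, ∞]
  [10, 13, 14, 0, 7, 18]
  [∞, ∞, 19, 20, 0, 13]
  [19, 8, 31, -7, 15, 0]
D(2):
  [0, ∞, 12, ∞, ∞, ∞]
  [∞, 0, 12, ∞, ∞, ∞]
  [9, 7, 0, ∞, ∞, ∞]
  [10, 13, 14, 0, 7, 18]
  [∞, ∞, 19, 20, 0, 13]
  [19, 8, 20, -7, 15, 0]
D(3):
  [0, 19, 12, ∞, ∞, ∞]
  [21, 0, 12, ∞, ∞, ∞]
  [9, 7, 0, ∞, ∞, ∞]
  [10, 13, 14, 0, 7, 18]
  [28, 26, 19, 20, 0, 13]
  [19, 8, 20, -7, 15, 0]
D(4):
  [0, 19, 12, ∞, ∞, ∞]
  [21, 0, 12, ∞, ∞, ∞]
  [9, 7, 0, ∞, ∞, ∞]
  [10, 13, 14, 0, 7, 18]
  [28, 26, 19, 20, 0, 13]
  [3, 6, 7, -7, 0, 0]
D(5):
  [0, 19, 12, ∞, ∞, ∞]
  [21, 0, 12, ∞, ∞, ∞]
  [9, 7, 0, ∞, ∞, ∞]
  [10, 13, 14, 0, 7, 18]
  [28, 26, 19, 20, 0, 13]
  [3, 6, 7, -7, 0, 0]
D(6):
  [0, 19, 12, ∞, ∞, ∞]
  [21, 0, 12, ∞, ∞, ∞]
  [9, 7, 0, ∞, ∞, ∞]
  [10, 13, 14, 0, 7, 18]
  [16, 19, 19, 6, 0, 13]
  [3, 6, 7, -7, 0, 0]
Answer: G*[2][5] = ∞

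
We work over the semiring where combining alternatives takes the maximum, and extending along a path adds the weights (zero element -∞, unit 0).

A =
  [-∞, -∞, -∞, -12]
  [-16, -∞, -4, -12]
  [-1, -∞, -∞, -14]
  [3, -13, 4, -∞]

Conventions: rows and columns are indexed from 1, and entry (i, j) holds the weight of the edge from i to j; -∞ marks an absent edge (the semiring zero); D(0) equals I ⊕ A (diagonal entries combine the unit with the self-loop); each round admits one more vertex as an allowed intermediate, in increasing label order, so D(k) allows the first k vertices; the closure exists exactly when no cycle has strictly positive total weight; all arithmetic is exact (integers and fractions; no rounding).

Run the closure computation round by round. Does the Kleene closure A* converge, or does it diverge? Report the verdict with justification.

D(0):
  [0, -∞, -∞, -12]
  [-16, 0, -4, -12]
  [-1, -∞, 0, -14]
  [3, -13, 4, 0]
D(1):
  [0, -∞, -∞, -12]
  [-16, 0, -4, -12]
  [-1, -∞, 0, -13]
  [3, -13, 4, 0]
D(2):
  [0, -∞, -∞, -12]
  [-16, 0, -4, -12]
  [-1, -∞, 0, -13]
  [3, -13, 4, 0]
D(3):
  [0, -∞, -∞, -12]
  [-5, 0, -4, -12]
  [-1, -∞, 0, -13]
  [3, -13, 4, 0]
D(4):
  [0, -25, -8, -12]
  [-5, 0, -4, -12]
  [-1, -26, 0, -13]
  [3, -13, 4, 0]
Key observation: every diagonal entry stays at the unit through all rounds, so no improving cycle exists.
Answer: CONVERGES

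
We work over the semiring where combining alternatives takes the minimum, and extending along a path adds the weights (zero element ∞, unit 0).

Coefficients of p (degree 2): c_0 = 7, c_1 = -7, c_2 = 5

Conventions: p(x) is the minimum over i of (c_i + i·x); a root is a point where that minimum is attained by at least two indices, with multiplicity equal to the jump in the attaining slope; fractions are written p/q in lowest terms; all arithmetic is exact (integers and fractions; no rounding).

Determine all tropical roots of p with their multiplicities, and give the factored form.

hull edge (i=0, c=7) to (i=1, c=-7): slope -14, span 1
hull edge (i=1, c=-7) to (i=2, c=5): slope 12, span 1
Factored form: p(x) = 5 ⊗ (x ⊕ (-12)) ⊗ (x ⊕ 14)
Answer: roots = -12 (mult 1), 14 (mult 1)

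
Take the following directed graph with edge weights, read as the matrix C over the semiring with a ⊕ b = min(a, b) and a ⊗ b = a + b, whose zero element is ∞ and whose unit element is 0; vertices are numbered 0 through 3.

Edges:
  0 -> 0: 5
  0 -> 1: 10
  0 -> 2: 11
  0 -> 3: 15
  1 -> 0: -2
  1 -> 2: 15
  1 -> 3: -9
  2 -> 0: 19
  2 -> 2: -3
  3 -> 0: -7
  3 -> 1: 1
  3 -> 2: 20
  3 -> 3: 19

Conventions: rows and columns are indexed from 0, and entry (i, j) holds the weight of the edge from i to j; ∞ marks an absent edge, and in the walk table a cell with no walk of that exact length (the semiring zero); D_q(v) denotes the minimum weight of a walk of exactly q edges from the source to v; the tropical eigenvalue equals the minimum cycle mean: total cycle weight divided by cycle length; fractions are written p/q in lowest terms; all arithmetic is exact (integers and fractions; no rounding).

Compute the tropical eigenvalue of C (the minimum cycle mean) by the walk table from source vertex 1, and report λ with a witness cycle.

q=0: [∞, 0, ∞, ∞]
q=1: [-2, ∞, 15, -9]
q=2: [-16, -8, 9, 10]
q=3: [-11, -6, -5, -17]
q=4: [-24, -16, -8, -15]
Optimal cycle mean attained by: cycle 1->3->1, total (-9) + 1, length 2.
Answer: λ = -4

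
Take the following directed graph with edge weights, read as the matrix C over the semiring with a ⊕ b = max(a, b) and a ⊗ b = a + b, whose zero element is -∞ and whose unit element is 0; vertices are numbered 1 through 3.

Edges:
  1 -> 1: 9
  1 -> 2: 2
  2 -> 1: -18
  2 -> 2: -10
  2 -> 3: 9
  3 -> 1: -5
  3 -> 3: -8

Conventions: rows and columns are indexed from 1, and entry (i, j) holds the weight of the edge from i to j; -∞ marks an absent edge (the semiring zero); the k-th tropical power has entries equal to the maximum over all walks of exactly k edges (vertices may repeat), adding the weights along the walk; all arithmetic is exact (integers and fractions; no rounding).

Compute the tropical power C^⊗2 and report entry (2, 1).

C^⊗2:
  [18, 11, 11]
  [4, -16, 1]
  [4, -3, -16]
Key observation: the optimum is the walk 2->3->1, with weight 9 + (-5) = 4.
Optimal value attained by: walk 2->3->1.
Answer: (C^⊗2)[2][1] = 4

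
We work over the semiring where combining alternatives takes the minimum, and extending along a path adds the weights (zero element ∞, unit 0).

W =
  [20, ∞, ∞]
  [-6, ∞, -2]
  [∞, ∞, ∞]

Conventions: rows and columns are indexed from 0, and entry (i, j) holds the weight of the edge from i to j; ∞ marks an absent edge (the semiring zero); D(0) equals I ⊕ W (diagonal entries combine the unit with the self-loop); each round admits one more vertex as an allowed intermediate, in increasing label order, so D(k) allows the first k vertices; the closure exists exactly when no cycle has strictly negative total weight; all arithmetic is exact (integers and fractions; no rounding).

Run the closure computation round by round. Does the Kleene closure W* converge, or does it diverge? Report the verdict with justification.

D(0):
  [0, ∞, ∞]
  [-6, 0, -2]
  [∞, ∞, 0]
D(1):
  [0, ∞, ∞]
  [-6, 0, -2]
  [∞, ∞, 0]
D(2):
  [0, ∞, ∞]
  [-6, 0, -2]
  [∞, ∞, 0]
D(3):
  [0, ∞, ∞]
  [-6, 0, -2]
  [∞, ∞, 0]
Key observation: every diagonal entry stays at the unit through all rounds, so no improving cycle exists.
Answer: CONVERGES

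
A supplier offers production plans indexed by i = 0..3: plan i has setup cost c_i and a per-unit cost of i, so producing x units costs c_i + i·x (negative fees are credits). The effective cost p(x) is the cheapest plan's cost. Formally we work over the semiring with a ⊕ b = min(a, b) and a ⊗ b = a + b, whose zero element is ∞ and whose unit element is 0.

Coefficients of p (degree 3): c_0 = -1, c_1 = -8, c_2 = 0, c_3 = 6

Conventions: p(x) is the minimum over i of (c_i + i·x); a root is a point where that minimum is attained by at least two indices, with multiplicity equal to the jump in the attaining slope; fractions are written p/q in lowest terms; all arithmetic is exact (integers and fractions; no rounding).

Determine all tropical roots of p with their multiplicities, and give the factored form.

hull edge (i=0, c=-1) to (i=1, c=-8): slope -7, span 1
hull edge (i=1, c=-8) to (i=3, c=6): slope 7, span 2
Factored form: p(x) = 6 ⊗ (x ⊕ (-7)) ⊗ (x ⊕ (-7)) ⊗ (x ⊕ 7)
Answer: roots = -7 (mult 2), 7 (mult 1)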